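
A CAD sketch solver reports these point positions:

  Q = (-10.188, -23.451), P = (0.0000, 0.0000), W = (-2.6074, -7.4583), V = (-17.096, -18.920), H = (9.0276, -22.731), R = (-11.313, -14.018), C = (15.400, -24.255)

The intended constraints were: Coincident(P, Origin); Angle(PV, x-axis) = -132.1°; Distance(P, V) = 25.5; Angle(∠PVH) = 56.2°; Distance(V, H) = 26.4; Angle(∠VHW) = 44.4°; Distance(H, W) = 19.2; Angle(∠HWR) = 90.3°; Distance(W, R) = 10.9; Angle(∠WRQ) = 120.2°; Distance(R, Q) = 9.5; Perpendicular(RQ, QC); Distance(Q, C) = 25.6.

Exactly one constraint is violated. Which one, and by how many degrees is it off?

Perpendicular(RQ, QC) — off by 8.60°.

P = (0.00, 0.00) ✓; PV at -132.1° ✓; |PV| = 25.50 ✓; ∠PVH = 56.20° ✓; |VH| = 26.40 ✓; ∠VHW = 44.40° ✓; |HW| = 19.20 ✓; ∠HWR = 90.30° ✓; |WR| = 10.90 ✓; ∠WRQ = 120.2° ✓; |RQ| = 9.500 ✓; ∠(RQ, QC) = 81.40° ✗; |QC| = 25.60 ✓.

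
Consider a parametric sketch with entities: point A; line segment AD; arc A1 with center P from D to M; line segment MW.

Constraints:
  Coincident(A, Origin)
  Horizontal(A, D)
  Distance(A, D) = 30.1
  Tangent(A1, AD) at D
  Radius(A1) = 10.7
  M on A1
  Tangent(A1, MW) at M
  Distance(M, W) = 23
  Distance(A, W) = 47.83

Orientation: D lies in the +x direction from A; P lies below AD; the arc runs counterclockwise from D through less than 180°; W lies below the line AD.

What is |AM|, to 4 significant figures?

25.96

A is at the origin; AD is horizontal with |AD| = 30.1 and D on the +x side, so D = (30.10, 0.000). Since A1 is tangent to AD there, PD ⟂ AD, so P = D + (0, -10.7) = (30.10, -10.70). Since PM ⟂ MW (tangency), |PW| = √(10.7² + 23.0²) = 25.37 regardless of where M sits on A1. So W lies on both circle(A, 47.83) and circle(P, 25.37); the below-AD intersection is W = (31.46, -36.03). M is the foot of the tangent from W: M = (20.65, -15.73).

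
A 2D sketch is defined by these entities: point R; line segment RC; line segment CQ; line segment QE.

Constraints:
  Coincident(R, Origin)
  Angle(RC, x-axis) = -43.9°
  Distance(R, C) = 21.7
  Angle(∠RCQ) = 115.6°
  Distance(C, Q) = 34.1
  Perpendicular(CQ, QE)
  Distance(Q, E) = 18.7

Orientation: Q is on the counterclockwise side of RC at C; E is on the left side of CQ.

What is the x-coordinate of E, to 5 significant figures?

41.028

∠RCQ = 115.6°, so CQ runs at -43.9° + (180° − 115.6°) = 20.500° from the x-axis; with |CQ| = 34.1, Q = C + 34.1·(cos 20.500°, sin 20.500°) = (47.576, -3.1047). The perpendicularity gives QE at right angles to CQ; with |QE| = 18.7 on the left of CQ, E = Q + 18.7·(-0.35021, 0.93667) = (41.028, 14.411). So E.x = 41.028.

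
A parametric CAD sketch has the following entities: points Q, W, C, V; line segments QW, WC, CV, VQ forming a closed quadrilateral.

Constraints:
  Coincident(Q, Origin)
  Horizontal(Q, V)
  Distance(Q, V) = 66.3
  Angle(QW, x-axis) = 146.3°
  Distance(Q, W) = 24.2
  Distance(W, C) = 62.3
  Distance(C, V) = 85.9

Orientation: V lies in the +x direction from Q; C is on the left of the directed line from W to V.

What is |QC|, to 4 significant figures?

67.80

Q is at the origin; QV is horizontal with |QV| = 66.3 and V in +x, so V = (66.3, 0). QW runs at 146.3° with |QW| = 24.2, so W = (-20.13, 13.43). C is determined by |WC| = 62.3 and |CV| = 85.9 together: it lies at the intersection of circle(W, 62.3) and circle(V, 85.9). With |WV| = 87.47, the foot of the radical line on WV is 23.74 from W and the perpendicular offset is √(62.3² − 23.74²) = 57.60. Taking the left-of-WV solution: C = (12.17, 66.70).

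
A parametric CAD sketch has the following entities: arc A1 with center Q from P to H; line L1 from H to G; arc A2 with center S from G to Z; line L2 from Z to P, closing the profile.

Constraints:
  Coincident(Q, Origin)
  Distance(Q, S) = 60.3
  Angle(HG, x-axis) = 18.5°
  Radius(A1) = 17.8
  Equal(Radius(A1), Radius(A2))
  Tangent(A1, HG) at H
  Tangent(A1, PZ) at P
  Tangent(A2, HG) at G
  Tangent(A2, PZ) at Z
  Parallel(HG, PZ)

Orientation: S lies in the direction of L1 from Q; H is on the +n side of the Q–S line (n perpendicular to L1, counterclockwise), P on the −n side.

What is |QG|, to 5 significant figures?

62.872

Tangency of A1 to both parallel lines with radius 17.8 puts H and P at Q ± 17.8·n: H = (-5.6480, 16.880), P = (5.6480, -16.880). Equal radii place G and Z the same way about S: G = S + 17.8·n = (51.536, 36.014), Z = S − 17.8·n = (62.832, 2.2533). Then |QG| = |G − Q| = 62.872.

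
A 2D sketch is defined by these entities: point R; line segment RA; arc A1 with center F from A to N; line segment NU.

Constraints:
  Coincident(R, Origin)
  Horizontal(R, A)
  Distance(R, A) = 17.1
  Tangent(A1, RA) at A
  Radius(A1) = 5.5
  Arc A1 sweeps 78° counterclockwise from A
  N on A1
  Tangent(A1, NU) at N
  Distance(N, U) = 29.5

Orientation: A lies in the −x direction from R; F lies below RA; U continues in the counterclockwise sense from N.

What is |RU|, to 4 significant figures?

43.84

On A1, A sits at bearing 90° from F; a 78° counterclockwise sweep puts N at bearing 168°, so N = F + 5.5·(cos 168°, sin 168°) = (-22.48, -4.356). The tangent condition forces FN to be normal to NU, so NU runs along (−sin 168°, cos 168°); with |NU| = 29.5, U = (-28.61, -33.21). Then |RU| = |U − R| = 43.84.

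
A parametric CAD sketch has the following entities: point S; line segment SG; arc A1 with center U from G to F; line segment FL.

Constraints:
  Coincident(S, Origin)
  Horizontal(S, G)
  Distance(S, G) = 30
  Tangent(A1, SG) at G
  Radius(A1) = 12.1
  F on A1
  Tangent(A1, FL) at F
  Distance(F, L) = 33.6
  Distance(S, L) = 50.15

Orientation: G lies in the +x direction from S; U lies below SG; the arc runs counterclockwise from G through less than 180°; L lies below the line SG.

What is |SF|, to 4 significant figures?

21.93

S is at the origin; S and G share the same y with |SG| = 30.0 and G on the +x side, so G = (30.00, 0.000). A1 meets SG tangentially, so UG is at right angles to SG, so U = G + (0, -12.1) = (30.00, -12.10). Since UF ⟂ FL (tangency), |UL| = √(12.1² + 33.6²) = 35.71 regardless of where F sits on A1. So L lies on both circle(S, 50.15) and circle(U, 35.71); the below-SG intersection is L = (19.46, -46.22). F is the foot of the tangent from L: F = (17.91, -12.66).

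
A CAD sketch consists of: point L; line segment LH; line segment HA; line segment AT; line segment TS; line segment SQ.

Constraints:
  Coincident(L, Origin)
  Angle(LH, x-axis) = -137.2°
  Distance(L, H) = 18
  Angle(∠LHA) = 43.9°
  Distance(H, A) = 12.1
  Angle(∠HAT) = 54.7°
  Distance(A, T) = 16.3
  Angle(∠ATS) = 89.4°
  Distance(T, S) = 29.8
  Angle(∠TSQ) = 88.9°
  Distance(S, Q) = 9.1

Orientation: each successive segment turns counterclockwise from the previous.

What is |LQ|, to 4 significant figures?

37.55

∠ATS = 89.4° gives TS at -145.2° from the x-axis; with |TS| = 29.8, S = (-34.74, -15.99). ∠TSQ = 88.9° gives SQ at -54.10° from the x-axis; with |SQ| = 9.1, Q = (-29.41, -23.36). Then |LQ| = |Q − L| = 37.55.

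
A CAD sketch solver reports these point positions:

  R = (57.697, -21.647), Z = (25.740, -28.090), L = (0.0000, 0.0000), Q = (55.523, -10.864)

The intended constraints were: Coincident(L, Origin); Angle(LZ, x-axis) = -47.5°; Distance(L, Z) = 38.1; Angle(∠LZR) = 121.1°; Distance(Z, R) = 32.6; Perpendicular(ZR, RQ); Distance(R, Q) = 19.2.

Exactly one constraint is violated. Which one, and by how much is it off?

Distance(R, Q) = 19.2 — off by 8.20.

L = (0.00, 0.00) ✓; LZ at -47.50° ✓; |LZ| = 38.10 ✓; ∠LZR = 121.1° ✓; |ZR| = 32.60 ✓; ∠(ZR, RQ) = 90.00° ✓; |RQ| = 11.00 ✗.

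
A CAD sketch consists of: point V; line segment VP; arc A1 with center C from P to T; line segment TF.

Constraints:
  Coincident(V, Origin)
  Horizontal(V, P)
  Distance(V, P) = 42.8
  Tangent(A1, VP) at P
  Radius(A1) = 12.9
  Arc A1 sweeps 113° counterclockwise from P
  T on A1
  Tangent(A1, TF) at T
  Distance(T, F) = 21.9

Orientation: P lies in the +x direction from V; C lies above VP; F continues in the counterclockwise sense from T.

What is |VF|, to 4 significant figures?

59.82

V is at the origin; VP is horizontal with |VP| = 42.8 and P on the +x side, so P = (42.80, 0.000). Since A1 is tangent to VP there, CP ⟂ VP, so C = P + (0, 12.9) = (42.80, 12.90). On A1, P sits at bearing -90° from C; a 113° counterclockwise sweep puts T at bearing 23°, so T = C + 12.9·(cos 23°, sin 23°) = (54.67, 17.94). Tangency of A1 to TF means the radius CT is perpendicular to TF, so TF runs along (−sin 23°, cos 23°); with |TF| = 21.9, F = (46.12, 38.10). Then |VF| = |F − V| = 59.82.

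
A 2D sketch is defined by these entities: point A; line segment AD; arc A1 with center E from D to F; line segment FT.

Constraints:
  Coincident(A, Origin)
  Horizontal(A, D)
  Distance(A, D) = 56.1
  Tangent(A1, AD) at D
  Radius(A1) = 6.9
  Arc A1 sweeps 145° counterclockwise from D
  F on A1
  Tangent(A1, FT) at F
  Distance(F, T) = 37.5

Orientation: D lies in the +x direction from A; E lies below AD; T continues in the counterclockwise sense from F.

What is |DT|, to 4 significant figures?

43.32

A is at the origin; AD is horizontal with |AD| = 56.1 and D on the +x side, so D = (56.10, 0.000). The tangent condition forces ED to be normal to AD, so E = D + (0, -6.9) = (56.10, -6.900). On A1, D sits at bearing 90° from E; a 145° counterclockwise sweep puts F at bearing 235°, so F = E + 6.9·(cos 235°, sin 235°) = (52.14, -12.55). Since A1 is tangent to FT there, EF ⟂ FT, so FT runs along (−sin 235°, cos 235°); with |FT| = 37.5, T = (82.86, -34.06). Then |DT| = |T − D| = 43.32.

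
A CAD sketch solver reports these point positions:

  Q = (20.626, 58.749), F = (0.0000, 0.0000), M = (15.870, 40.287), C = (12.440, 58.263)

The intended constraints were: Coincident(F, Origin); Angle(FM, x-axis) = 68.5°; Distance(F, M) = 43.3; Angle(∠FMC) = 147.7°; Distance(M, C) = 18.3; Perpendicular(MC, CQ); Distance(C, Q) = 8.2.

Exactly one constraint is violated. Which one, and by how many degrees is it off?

Perpendicular(MC, CQ) — off by 7.41°.

F = (0.00, 0.00) ✓; FM at 68.50° ✓; |FM| = 43.30 ✓; ∠FMC = 147.7° ✓; |MC| = 18.30 ✓; ∠(MC, CQ) = 97.41° ✗; |CQ| = 8.200 ✓.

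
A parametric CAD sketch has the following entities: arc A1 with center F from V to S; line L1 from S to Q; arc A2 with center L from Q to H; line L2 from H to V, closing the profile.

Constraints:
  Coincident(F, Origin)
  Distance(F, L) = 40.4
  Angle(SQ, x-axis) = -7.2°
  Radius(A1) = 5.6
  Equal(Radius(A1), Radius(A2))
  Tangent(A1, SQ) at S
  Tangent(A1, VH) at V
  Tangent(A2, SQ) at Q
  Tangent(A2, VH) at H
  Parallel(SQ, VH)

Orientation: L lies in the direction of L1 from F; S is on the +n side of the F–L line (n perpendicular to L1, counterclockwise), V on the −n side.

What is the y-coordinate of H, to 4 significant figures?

-10.62

Tangency of A1 to both parallel lines with radius 5.6 puts S and V at F ± 5.6·n: S = (0.7019, 5.556), V = (-0.7019, -5.556). Equal radii place Q and H the same way about L: Q = L + 5.6·n = (40.78, 0.4924), H = L − 5.6·n = (39.38, -10.62). So H.y = -10.62.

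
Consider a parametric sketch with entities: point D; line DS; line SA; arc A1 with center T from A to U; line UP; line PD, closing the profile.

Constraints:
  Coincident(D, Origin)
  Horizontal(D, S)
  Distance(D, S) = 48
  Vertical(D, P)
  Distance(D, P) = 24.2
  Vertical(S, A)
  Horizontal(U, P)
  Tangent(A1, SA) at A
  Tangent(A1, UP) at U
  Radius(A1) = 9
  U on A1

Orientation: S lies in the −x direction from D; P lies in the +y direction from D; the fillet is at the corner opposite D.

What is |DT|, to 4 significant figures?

41.86

DP is vertical with |DP| = 24.2 and P on the +y side, so P = (0.000, 24.20). The virtual corner opposite D is at (-48.00, 24.20). A1 meets SA tangentially, so TA is at right angles to SA and A1 meets UP tangentially, so TU is at right angles to UP, with radius 9.0, so the center T sits 9.0 in from both sides at T = (-39.00, 15.20). Then |DT| = |T − D| = 41.86.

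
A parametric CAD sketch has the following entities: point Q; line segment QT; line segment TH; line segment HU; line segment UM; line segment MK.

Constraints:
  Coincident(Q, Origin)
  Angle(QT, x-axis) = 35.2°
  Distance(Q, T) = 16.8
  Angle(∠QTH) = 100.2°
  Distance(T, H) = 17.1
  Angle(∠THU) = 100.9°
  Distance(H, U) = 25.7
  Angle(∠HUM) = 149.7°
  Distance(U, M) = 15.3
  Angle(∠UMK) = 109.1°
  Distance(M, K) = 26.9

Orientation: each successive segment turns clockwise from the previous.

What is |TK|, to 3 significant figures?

40.8

Q is at the origin; QT runs at 35.2° with length 16.8, so T = (13.7, 9.68). ∠QTH = 100.2° gives TH at -44.6° from the x-axis; with |TH| = 17.1, H = (25.9, -2.32). ∠THU = 100.9° gives HU at -124° from the x-axis; with |HU| = 25.7, U = (11.6, -23.7). ∠HUM = 149.7° gives UM at -154° from the x-axis; with |UM| = 15.3, M = (-2.11, -30.4). ∠UMK = 109.1° gives MK at 135° from the x-axis; with |MK| = 26.9, K = (-21.2, -11.4). Then |TK| = |K − T| = 40.8.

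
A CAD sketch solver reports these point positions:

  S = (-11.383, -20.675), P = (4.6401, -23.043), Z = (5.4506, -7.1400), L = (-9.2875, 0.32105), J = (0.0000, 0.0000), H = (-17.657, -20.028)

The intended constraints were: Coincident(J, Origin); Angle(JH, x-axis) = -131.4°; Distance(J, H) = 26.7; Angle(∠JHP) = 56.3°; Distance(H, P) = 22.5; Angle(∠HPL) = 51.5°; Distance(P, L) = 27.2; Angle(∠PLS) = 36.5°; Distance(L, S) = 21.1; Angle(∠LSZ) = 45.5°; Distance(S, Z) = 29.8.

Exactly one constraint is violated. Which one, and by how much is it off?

Distance(S, Z) = 29.8 — off by 8.20.

J = (0.00, 0.00) ✓; JH at -131.4° ✓; |JH| = 26.70 ✓; ∠JHP = 56.30° ✓; |HP| = 22.50 ✓; ∠HPL = 51.50° ✓; |PL| = 27.20 ✓; ∠PLS = 36.50° ✓; |LS| = 21.10 ✓; ∠LSZ = 45.50° ✓; |SZ| = 21.60 ✗.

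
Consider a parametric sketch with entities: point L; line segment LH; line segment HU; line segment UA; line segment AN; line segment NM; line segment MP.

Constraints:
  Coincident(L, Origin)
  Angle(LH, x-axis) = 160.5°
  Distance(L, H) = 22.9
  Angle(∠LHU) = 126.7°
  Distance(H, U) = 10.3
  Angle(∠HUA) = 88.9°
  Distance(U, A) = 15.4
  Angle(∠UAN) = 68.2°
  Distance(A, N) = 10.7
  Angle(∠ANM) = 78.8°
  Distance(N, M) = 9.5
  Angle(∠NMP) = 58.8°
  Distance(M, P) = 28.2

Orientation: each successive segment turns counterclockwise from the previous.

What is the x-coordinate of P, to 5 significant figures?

-19.802

L is at the origin; LH runs at 160.5° with length 22.9, so H = (-21.586, 7.6442). ∠LHU = 126.7° gives HU at -146.20° from the x-axis; with |HU| = 10.3, U = (-30.146, 1.9143). ∠HUA = 88.9° gives UA at -55.100° from the x-axis; with |UA| = 15.4, A = (-21.335, -10.716). ∠UAN = 68.2° gives AN at 56.700° from the x-axis; with |AN| = 10.7, N = (-15.460, -1.7729). ∠ANM = 78.8° gives NM at 157.90° from the x-axis; with |NM| = 9.5, M = (-24.262, 1.8013). ∠NMP = 58.8° gives MP at -80.900° from the x-axis; with |MP| = 28.2, P = (-19.802, -26.044). So P.x = -19.802.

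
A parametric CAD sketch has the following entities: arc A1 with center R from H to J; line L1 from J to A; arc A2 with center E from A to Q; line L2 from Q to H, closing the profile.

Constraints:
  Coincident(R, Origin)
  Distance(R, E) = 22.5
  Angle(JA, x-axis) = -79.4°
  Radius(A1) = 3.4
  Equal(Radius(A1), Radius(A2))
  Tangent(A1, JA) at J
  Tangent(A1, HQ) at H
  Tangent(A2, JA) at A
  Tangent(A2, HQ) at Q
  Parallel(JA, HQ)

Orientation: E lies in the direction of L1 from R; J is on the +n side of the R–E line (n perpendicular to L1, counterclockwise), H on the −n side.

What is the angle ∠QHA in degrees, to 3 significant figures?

16.8°

The slot axis is L1's direction at -79.4°, so u = (cos -79.4°, sin -79.4°) = (0.184, -0.983) and n = (−sin -79.4°, cos -79.4°) = (0.983, 0.184). R is at the origin and E lies 22.5 along u from R, so E = 22.5·u = (4.14, -22.1). Tangency of A1 to both parallel lines with radius 3.4 puts J and H at R ± 3.4·n: J = (3.34, 0.625), H = (-3.34, -0.625). Equal radii place A and Q the same way about E: A = E + 3.4·n = (7.48, -21.5), Q = E − 3.4·n = (0.797, -22.7). Then cos ∠QHA = HQ·HA / (|HQ||HA|), giving 16.8°.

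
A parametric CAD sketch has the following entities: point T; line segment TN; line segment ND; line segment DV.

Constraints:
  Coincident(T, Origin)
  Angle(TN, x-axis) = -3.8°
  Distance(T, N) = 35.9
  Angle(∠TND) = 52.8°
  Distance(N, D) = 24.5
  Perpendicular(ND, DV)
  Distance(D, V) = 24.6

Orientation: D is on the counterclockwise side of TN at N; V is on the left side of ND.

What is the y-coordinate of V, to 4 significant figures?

4.533

T is at the origin; TN runs at -3.8° with length 35.9, so N = 35.9·(cos -3.8°, sin -3.8°) = (35.82, -2.379). ∠TND = 52.8°, so ND runs at -3.8° + (180° − 52.8°) = 123.4° from the x-axis; with |ND| = 24.5, D = N + 24.5·(cos 123.4°, sin 123.4°) = (22.33, 18.07). ND is perpendicular to DV; with |DV| = 24.6 on the left of ND, V = D + 24.6·(-0.8348, -0.5505) = (1.797, 4.533). So V.y = 4.533.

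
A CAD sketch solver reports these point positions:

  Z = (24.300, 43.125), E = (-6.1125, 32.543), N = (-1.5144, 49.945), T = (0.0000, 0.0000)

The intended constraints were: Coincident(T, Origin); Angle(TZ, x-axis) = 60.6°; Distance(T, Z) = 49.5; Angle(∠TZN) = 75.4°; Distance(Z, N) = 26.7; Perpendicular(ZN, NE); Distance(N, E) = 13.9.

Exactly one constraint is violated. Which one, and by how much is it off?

Distance(N, E) = 13.9 — off by 4.10.

T = (0.00, 0.00) ✓; TZ at 60.60° ✓; |TZ| = 49.50 ✓; ∠TZN = 75.40° ✓; |ZN| = 26.70 ✓; ∠(ZN, NE) = 90.00° ✓; |NE| = 18.00 ✗.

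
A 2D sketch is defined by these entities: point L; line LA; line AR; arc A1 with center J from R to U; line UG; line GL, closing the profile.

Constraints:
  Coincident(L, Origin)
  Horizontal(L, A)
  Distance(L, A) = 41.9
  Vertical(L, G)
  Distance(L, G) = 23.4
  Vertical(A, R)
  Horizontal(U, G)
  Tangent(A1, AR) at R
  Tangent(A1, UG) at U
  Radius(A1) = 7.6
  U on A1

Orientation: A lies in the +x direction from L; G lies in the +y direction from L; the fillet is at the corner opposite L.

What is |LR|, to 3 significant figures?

44.8

L is at the origin; LA is horizontal with |LA| = 41.9 and A on the +x side, so A = (41.9, 0.00). L and G share the same x with |LG| = 23.4 and G on the +y side, so G = (0.00, 23.4). The virtual corner opposite L is at (41.9, 23.4). A1 meets AR tangentially, so JR is at right angles to AR and the tangent condition forces JU to be normal to UG, with radius 7.6, so the center J sits 7.6 in from both sides at J = (34.3, 15.8). That places the tangent points at R = (41.9, 15.8) on AR and U = (34.3, 23.4) on UG. Then |LR| = |R − L| = 44.8.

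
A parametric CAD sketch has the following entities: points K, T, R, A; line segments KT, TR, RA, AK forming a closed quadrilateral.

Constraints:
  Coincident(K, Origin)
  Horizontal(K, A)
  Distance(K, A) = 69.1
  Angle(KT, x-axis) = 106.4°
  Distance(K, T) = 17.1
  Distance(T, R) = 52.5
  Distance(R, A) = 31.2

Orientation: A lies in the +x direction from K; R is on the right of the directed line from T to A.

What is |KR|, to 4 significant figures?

41.42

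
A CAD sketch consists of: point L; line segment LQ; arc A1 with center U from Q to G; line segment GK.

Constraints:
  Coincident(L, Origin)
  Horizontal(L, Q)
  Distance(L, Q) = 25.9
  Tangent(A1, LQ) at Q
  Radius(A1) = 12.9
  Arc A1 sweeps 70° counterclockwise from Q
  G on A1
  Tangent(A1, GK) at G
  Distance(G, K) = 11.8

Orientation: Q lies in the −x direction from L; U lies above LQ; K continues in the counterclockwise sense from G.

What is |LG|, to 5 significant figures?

16.183

L is at the origin; LQ is horizontal with |LQ| = 25.9 and Q on the −x side, so Q = (-25.900, 0.0000). The tangent condition forces UQ to be normal to LQ, so U = Q + (0, 12.9) = (-25.900, 12.900). On A1, Q sits at bearing -90° from U; a 70° counterclockwise sweep puts G at bearing -20°, so G = U + 12.9·(cos -20°, sin -20°) = (-13.778, 8.4879). Then |LG| = |G − L| = 16.183.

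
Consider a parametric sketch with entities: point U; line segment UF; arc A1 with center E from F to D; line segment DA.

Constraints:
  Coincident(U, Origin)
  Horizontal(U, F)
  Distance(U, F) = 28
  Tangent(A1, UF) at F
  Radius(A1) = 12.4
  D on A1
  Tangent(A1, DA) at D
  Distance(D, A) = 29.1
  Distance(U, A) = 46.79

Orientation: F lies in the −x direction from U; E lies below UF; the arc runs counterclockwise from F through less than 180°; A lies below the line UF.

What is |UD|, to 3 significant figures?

42.7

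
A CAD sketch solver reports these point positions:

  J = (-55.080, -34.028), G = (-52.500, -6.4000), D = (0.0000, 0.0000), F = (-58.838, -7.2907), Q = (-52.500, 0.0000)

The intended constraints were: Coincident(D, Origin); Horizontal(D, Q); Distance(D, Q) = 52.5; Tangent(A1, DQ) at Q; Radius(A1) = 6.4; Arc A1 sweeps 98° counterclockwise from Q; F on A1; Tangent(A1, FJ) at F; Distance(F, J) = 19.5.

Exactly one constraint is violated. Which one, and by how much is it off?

Distance(F, J) = 19.5 — off by 7.50.

D = (0.00, 0.00) ✓; D.y = 0.00, Q.y = 0.00 ✓; |DQ| = 52.50 ✓; ∠(GQ, QD) = 90.00° ✓; |GQ| = 6.400 ✓; bearing(G→F) − bearing(G→Q) = 98.00° ✓; |GF| = 6.400 ✓; ∠(GF, FJ) = 90.00° ✓; |FJ| = 27.00 ✗.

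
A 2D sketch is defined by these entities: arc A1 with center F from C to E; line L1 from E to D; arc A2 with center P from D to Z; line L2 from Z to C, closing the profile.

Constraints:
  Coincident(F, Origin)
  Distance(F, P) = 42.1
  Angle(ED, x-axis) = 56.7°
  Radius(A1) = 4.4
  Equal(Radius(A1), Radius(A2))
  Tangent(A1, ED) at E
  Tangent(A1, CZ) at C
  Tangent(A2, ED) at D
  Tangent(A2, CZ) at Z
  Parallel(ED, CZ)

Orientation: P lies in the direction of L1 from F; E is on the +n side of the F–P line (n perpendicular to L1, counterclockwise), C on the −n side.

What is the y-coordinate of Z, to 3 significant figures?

32.8

The slot axis is L1's direction at 56.7°, so u = (cos 56.7°, sin 56.7°) = (0.549, 0.836) and n = (−sin 56.7°, cos 56.7°) = (-0.836, 0.549). F is at the origin and P lies 42.1 along u from F, so P = 42.1·u = (23.1, 35.2). Tangency of A1 to both parallel lines with radius 4.4 puts E and C at F ± 4.4·n: E = (-3.68, 2.42), C = (3.68, -2.42). Equal radii place D and Z the same way about P: D = P + 4.4·n = (19.4, 37.6), Z = P − 4.4·n = (26.8, 32.8). So Z.y = 32.8.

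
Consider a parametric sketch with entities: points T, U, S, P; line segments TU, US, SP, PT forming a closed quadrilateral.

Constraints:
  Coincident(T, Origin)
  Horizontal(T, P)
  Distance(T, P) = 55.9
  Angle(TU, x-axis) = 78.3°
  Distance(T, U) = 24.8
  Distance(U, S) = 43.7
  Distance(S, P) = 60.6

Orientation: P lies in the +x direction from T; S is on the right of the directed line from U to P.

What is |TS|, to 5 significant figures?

18.972

Checks: |US| = 43.70 ✓; |SP| = 60.60 ✓.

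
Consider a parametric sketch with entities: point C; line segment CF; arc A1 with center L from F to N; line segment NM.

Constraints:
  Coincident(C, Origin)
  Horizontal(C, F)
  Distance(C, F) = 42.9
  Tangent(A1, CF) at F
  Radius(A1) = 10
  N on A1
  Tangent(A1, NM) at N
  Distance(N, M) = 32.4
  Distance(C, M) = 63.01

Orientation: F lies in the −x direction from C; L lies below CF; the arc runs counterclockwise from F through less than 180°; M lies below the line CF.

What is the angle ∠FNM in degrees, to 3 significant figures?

128°

Checks: |LN| = 10.00 ✓; ∠(LN, NM) = 90.00° ✓; |NM| = 32.40 ✓; |CM| = 63.01 ✓.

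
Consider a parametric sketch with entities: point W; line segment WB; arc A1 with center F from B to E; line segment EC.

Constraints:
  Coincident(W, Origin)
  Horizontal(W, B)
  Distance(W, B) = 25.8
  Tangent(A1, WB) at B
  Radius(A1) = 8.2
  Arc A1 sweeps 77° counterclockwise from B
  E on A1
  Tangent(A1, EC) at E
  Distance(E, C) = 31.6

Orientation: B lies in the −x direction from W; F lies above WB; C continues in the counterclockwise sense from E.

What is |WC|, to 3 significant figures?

38.7

W is at the origin; WB is horizontal with |WB| = 25.8 and B on the −x side, so B = (-25.8, 0.00). A1 meets WB tangentially, so FB is at right angles to WB, so F = B + (0, 8.2) = (-25.8, 8.20). On A1, B sits at bearing -90° from F; a 77° counterclockwise sweep puts E at bearing -13°, so E = F + 8.2·(cos -13°, sin -13°) = (-17.8, 6.36). Since A1 is tangent to EC there, FE ⟂ EC, so EC runs along (−sin -13°, cos -13°); with |EC| = 31.6, C = (-10.7, 37.1). Then |WC| = |C − W| = 38.7.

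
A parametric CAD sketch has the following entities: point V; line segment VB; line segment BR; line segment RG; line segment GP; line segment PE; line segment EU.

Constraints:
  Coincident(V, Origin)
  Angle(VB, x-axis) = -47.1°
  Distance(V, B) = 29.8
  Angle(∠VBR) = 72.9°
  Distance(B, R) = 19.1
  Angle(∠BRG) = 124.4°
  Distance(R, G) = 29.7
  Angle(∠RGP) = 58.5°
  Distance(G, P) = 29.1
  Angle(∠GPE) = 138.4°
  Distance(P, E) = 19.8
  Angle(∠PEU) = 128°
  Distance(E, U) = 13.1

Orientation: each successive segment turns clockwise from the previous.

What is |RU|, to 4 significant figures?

27.58

V is at the origin; VB runs at -47.1° with length 29.8, so B = (20.29, -21.83). ∠VBR = 72.9° gives BR at -154.2° from the x-axis; with |BR| = 19.1, R = (3.089, -30.14). ∠BRG = 124.4° gives RG at 150.2° from the x-axis; with |RG| = 29.7, G = (-22.68, -15.38). ∠RGP = 58.5° gives GP at 28.70° from the x-axis; with |GP| = 29.1, P = (2.842, -1.408). ∠GPE = 138.4° gives PE at -12.90° from the x-axis; with |PE| = 19.8, E = (22.14, -5.828). ∠PEU = 128.0° gives EU at -64.90° from the x-axis; with |EU| = 13.1, U = (27.70, -17.69). Then |RU| = |U − R| = 27.58.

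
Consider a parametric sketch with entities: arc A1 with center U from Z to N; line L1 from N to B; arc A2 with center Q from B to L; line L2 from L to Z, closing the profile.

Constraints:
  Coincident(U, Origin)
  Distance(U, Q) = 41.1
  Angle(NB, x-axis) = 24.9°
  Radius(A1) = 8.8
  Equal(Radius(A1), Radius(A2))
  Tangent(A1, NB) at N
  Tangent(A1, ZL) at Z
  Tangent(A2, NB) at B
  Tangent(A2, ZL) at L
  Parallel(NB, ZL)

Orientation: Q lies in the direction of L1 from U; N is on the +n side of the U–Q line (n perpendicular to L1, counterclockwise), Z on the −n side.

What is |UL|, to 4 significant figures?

42.03

The slot axis is L1's direction at 24.9°, so u = (cos 24.9°, sin 24.9°) = (0.9070, 0.4210) and n = (−sin 24.9°, cos 24.9°) = (-0.4210, 0.9070). U is at the origin and Q lies 41.1 along u from U, so Q = 41.1·u = (37.28, 17.30). Tangency of A1 to both parallel lines with radius 8.8 puts N and Z at U ± 8.8·n: N = (-3.705, 7.982), Z = (3.705, -7.982). Equal radii place B and L the same way about Q: B = Q + 8.8·n = (33.57, 25.29), L = Q − 8.8·n = (40.98, 9.323). Then |UL| = |L − U| = 42.03.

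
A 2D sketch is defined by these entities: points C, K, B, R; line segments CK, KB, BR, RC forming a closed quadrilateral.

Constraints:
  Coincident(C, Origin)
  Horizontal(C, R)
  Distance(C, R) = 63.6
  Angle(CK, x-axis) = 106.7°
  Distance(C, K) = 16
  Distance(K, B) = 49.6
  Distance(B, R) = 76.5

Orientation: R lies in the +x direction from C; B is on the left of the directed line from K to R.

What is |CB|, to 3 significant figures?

62.4

Checks: |KB| = 49.60 ✓; |BR| = 76.50 ✓.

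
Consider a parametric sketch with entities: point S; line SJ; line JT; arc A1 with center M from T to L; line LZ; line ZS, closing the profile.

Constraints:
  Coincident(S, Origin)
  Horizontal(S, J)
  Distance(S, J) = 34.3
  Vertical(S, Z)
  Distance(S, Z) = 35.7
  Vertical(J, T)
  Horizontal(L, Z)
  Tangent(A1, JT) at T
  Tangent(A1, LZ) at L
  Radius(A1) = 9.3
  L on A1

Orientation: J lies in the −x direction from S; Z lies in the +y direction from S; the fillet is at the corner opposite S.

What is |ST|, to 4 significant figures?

43.28

S is at the origin; S and J share the same y with |SJ| = 34.3 and J on the −x side, so J = (-34.30, 0.000). S and Z share the same x with |SZ| = 35.7 and Z on the +y side, so Z = (0.000, 35.70). The virtual corner opposite S is at (-34.30, 35.70). The tangent condition forces MT to be normal to JT and the tangent condition forces ML to be normal to LZ, with radius 9.3, so the center M sits 9.3 in from both sides at M = (-25.00, 26.40). That places the tangent points at T = (-34.30, 26.40) on JT and L = (-25.00, 35.70) on LZ. Then |ST| = |T − S| = 43.28.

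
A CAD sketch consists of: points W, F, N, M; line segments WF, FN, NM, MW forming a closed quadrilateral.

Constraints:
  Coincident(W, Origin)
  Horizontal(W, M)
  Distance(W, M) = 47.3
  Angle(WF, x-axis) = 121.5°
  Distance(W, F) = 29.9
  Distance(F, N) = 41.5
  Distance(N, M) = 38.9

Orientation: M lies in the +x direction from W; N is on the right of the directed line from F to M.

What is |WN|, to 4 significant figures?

12.03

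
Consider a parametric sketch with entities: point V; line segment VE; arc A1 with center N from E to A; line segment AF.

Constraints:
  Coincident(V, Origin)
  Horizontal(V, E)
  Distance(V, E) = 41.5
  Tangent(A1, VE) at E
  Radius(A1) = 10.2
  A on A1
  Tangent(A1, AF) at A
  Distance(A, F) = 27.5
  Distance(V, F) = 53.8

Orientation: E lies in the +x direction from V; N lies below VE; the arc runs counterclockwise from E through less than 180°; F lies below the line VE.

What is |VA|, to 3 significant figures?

33.8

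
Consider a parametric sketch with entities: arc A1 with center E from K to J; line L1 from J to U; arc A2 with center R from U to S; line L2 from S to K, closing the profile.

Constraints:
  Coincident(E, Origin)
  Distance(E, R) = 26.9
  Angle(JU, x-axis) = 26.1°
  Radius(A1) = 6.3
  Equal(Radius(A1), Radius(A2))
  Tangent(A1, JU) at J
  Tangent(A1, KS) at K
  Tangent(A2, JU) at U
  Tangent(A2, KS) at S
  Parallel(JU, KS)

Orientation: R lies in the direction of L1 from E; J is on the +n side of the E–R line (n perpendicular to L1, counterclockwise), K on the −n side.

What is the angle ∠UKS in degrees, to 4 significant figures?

25.10°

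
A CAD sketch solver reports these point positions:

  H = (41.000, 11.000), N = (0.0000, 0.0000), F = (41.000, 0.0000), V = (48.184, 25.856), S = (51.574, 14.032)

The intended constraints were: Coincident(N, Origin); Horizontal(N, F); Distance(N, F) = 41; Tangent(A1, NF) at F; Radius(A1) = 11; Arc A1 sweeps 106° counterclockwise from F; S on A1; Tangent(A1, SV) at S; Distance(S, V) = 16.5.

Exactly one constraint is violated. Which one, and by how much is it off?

Distance(S, V) = 16.5 — off by 4.20.

N = (0.00, 0.00) ✓; N.y = 0.00, F.y = 0.00 ✓; |NF| = 41.00 ✓; ∠(HF, FN) = 90.00° ✓; |HF| = 11.00 ✓; bearing(H→S) − bearing(H→F) = 106.0° ✓; |HS| = 11.00 ✓; ∠(HS, SV) = 90.00° ✓; |SV| = 12.30 ✗.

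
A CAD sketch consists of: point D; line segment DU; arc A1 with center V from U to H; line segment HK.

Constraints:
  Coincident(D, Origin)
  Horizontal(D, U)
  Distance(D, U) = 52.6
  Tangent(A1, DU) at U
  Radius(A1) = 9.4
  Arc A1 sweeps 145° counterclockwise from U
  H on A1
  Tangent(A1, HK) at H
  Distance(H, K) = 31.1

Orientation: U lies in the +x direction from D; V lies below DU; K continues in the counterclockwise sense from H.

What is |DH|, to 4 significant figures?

50.21

D is at the origin; D and U share the same y with |DU| = 52.6 and U on the +x side, so U = (52.60, 0.000). The tangent condition forces VU to be normal to DU, so V = U + (0, -9.4) = (52.60, -9.400). On A1, U sits at bearing 90° from V; a 145° counterclockwise sweep puts H at bearing 235°, so H = V + 9.4·(cos 235°, sin 235°) = (47.21, -17.10). Then |DH| = |H − D| = 50.21.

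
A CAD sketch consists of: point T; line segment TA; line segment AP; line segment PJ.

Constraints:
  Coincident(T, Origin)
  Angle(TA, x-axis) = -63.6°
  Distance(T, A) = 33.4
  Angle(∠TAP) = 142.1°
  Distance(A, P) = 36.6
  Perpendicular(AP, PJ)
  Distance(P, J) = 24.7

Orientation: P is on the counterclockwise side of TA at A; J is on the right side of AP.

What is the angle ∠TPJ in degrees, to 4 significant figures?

108.1°

T is at the origin; TA runs at -63.6° with length 33.4, so A = 33.4·(cos -63.6°, sin -63.6°) = (14.85, -29.92). ∠TAP = 142.1°, so AP runs at -63.6° + (180° − 142.1°) = -25.70° from the x-axis; with |AP| = 36.6, P = A + 36.6·(cos -25.70°, sin -25.70°) = (47.83, -45.79). The perpendicularity gives PJ at right angles to AP; with |PJ| = 24.7 on the right of AP, J = P + 24.7·(-0.4337, -0.9011) = (37.12, -68.05). Then cos ∠TPJ = PT·PJ / (|PT||PJ|), giving 108.1°.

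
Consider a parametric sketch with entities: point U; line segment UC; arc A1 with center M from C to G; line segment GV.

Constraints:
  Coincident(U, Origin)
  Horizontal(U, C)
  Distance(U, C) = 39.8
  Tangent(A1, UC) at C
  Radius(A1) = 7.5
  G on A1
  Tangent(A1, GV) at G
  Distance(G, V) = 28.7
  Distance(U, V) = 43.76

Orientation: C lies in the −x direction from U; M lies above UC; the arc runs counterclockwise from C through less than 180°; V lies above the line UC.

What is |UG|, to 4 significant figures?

33.00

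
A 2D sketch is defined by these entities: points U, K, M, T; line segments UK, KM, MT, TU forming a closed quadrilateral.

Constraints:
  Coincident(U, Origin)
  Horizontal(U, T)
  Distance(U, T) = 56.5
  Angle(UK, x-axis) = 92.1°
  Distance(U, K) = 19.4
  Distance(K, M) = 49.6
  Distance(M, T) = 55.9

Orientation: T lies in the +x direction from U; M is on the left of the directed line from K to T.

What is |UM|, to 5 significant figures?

63.685

Checks: |KM| = 49.60 ✓; |MT| = 55.90 ✓.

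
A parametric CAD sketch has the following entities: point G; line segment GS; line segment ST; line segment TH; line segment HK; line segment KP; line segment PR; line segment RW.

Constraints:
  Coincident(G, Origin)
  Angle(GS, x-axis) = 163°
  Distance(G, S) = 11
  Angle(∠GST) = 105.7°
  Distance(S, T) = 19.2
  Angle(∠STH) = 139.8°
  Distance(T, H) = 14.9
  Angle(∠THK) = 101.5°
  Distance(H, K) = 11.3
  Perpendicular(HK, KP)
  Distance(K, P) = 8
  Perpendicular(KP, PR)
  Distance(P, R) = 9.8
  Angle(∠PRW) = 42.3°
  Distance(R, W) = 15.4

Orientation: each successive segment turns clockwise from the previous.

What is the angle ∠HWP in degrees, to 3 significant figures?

70.9°

KP is perpendicular to PR, so PR runs at 150°; with |PR| = 9.8, R = (-2.91, 25.9). ∠PRW = 42.3° gives RW at 12.3° from the x-axis; with |RW| = 15.4, W = (12.1, 29.2). Then cos ∠HWP = WH·WP / (|WH||WP|), giving 70.9°.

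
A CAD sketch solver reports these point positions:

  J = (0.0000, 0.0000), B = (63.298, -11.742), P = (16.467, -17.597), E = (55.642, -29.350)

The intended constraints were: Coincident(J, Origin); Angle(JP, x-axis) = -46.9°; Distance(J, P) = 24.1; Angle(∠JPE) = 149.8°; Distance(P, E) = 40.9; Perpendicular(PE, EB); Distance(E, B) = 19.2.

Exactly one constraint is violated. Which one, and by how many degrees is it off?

Perpendicular(PE, EB) — off by 6.80°.

J = (0.00, 0.00) ✓; JP at -46.90° ✓; |JP| = 24.10 ✓; ∠JPE = 149.8° ✓; |PE| = 40.90 ✓; ∠(PE, EB) = 83.20° ✗; |EB| = 19.20 ✓.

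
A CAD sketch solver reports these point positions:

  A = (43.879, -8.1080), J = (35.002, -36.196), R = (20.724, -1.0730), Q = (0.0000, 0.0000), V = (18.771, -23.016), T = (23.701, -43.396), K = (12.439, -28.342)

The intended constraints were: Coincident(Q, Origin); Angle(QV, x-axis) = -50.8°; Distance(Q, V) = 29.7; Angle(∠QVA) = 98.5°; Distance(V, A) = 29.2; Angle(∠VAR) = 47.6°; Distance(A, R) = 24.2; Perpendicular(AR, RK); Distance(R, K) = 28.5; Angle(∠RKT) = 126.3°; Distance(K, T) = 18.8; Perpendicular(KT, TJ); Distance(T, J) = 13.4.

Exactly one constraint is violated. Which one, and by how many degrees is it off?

Perpendicular(KT, TJ) — off by 4.30°.

Q = (0.00, 0.00) ✓; QV at -50.80° ✓; |QV| = 29.70 ✓; ∠QVA = 98.50° ✓; |VA| = 29.20 ✓; ∠VAR = 47.60° ✓; |AR| = 24.20 ✓; ∠(AR, RK) = 90.00° ✓; |RK| = 28.50 ✓; ∠RKT = 126.3° ✓; |KT| = 18.80 ✓; ∠(KT, TJ) = 85.70° ✗; |TJ| = 13.40 ✓.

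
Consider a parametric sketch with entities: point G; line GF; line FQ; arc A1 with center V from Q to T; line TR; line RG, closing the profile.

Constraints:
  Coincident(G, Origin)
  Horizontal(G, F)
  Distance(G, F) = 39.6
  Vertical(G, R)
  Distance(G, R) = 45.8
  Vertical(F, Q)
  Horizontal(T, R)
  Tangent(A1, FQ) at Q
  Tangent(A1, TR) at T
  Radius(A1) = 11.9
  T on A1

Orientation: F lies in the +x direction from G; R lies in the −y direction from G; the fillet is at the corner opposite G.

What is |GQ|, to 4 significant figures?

52.13

G is at the origin; GF is horizontal with |GF| = 39.6 and F on the +x side, so F = (39.60, 0.000). G and R share the same x with |GR| = 45.8 and R on the −y side, so R = (0.000, -45.80). The virtual corner opposite G is at (39.60, -45.80). The tangent condition forces VQ to be normal to FQ and A1 meets TR tangentially, so VT is at right angles to TR, with radius 11.9, so the center V sits 11.9 in from both sides at V = (27.70, -33.90). That places the tangent points at Q = (39.60, -33.90) on FQ and T = (27.70, -45.80) on TR. Then |GQ| = |Q − G| = 52.13.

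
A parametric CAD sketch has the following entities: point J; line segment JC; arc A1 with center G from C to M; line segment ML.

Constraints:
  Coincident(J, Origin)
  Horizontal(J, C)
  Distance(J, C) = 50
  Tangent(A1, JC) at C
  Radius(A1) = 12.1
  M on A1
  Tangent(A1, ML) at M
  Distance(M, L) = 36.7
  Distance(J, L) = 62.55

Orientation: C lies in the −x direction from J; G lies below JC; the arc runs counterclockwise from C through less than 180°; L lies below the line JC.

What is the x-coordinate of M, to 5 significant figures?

-59.896

J is at the origin; J and C share the same y with |JC| = 50.0 and C on the −x side, so C = (-50.000, 0.0000). The tangent condition forces GC to be normal to JC, so G = C + (0, -12.1) = (-50.000, -12.100). Since GM ⟂ ML (tangency), |GL| = √(12.1² + 36.7²) = 38.643 regardless of where M sits on A1. So L lies on both circle(J, 62.55) and circle(G, 38.643); the below-JC intersection is L = (-38.779, -49.078). M is the foot of the tangent from L: M = (-59.896, -19.062).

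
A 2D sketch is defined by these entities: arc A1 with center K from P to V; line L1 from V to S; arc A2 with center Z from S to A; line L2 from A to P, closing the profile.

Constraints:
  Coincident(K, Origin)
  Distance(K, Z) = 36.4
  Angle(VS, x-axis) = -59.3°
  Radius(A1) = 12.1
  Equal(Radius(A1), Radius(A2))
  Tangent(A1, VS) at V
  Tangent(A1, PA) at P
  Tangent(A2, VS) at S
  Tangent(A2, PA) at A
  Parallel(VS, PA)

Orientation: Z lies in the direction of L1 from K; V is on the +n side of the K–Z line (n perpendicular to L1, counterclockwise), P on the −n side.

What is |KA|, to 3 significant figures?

38.4

The slot axis is L1's direction at -59.3°, so u = (cos -59.3°, sin -59.3°) = (0.511, -0.860) and n = (−sin -59.3°, cos -59.3°) = (0.860, 0.511). K is at the origin and Z lies 36.4 along u from K, so Z = 36.4·u = (18.6, -31.3). Tangency of A1 to both parallel lines with radius 12.1 puts V and P at K ± 12.1·n: V = (10.4, 6.18), P = (-10.4, -6.18). Equal radii place S and A the same way about Z: S = Z + 12.1·n = (29.0, -25.1), A = Z − 12.1·n = (8.18, -37.5). Then |KA| = |A − K| = 38.4.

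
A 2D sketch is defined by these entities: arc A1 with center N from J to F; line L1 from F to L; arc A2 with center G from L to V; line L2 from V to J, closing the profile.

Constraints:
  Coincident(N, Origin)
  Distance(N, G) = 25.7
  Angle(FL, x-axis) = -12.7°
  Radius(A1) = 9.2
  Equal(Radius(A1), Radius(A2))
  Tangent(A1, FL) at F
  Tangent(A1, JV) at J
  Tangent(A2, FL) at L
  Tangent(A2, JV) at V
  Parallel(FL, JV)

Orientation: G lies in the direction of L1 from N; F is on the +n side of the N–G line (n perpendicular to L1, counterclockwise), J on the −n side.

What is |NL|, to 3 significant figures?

27.3

Tangency of A1 to both parallel lines with radius 9.2 puts F and J at N ± 9.2·n: F = (2.02, 8.97), J = (-2.02, -8.97). Equal radii place L and V the same way about G: L = G + 9.2·n = (27.1, 3.32), V = G − 9.2·n = (23.0, -14.6). Then |NL| = |L − N| = 27.3.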